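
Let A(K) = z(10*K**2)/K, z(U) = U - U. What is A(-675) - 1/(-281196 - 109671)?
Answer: 1/390867 ≈ 2.5584e-6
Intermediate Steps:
z(U) = 0
A(K) = 0 (A(K) = 0/K = 0)
A(-675) - 1/(-281196 - 109671) = 0 - 1/(-281196 - 109671) = 0 - 1/(-390867) = 0 - 1*(-1/390867) = 0 + 1/390867 = 1/390867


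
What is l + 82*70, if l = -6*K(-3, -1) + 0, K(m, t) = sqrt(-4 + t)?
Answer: 5740 - 6*I*sqrt(5) ≈ 5740.0 - 13.416*I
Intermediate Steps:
l = -6*I*sqrt(5) (l = -6*sqrt(-4 - 1) + 0 = -6*I*sqrt(5) + 0 = -6*I*sqrt(5) ≈ -13.416*I)
l + 82*70 = -6*I*sqrt(5) + 82*70 = -6*I*sqrt(5) + 5740 = 5740 - 6*I*sqrt(5)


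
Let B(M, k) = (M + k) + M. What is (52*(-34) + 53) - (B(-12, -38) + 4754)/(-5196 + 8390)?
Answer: -2741201/1597 ≈ -1716.5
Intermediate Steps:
B(M, k) = k + 2*M
(52*(-34) + 53) - (B(-12, -38) + 4754)/(-5196 + 8390) = (52*(-34) + 53) - ((-38 + 2*(-12)) + 4754)/(-5196 + 8390) = (-1768 + 53) - ((-38 - 24) + 4754)/3194 = -1715 - (-62 + 4754)/3194 = -1715 - 4692/3194 = -1715 - 1*2346/1597 = -1715 - 2346/1597 = -2741201/1597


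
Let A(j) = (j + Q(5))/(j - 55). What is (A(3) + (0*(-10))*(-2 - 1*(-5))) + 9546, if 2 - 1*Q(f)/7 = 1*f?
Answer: 248205/26 ≈ 9546.3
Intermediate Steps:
Q(f) = 14 - 7*f
A(j) = (-21 + j)/(-55 + j) (A(j) = (j + (14 - 7*5))/(j - 55) = (j + (14 - 35))/(-55 + j) = (j - 21)/(-55 + j) = (-21 + j)/(-55 + j))
(A(3) + (0*(-10))*(-2 - 1*(-5))) + 9546 = ((-21 + 3)/(-55 + 3) + (0*(-10))*(-2 - 1*(-5))) + 9546 = (-18/(-52) + 0*(-2 + 5)) + 9546 = (-1/52*(-18) + 0*3) + 9546 = (9/26 + 0) + 9546 = 9/26 + 9546 = 248205/26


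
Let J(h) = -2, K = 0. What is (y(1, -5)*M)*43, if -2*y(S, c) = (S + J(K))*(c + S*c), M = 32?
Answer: -6880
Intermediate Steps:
y(S, c) = -(-2 + S)*(c + S*c)/2 (y(S, c) = -(S - 2)*(c + S*c)/2 = -(-2 + S)*(c + S*c)/2)
(y(1, -5)*M)*43 = (((½)*(-5)*(2 + 1 - 1*1²))*32)*43 = (((½)*(-5)*(2 + 1 - 1*1))*32)*43 = (((½)*(-5)*(2 + 1 - 1))*32)*43 = (((½)*(-5)*2)*32)*43 = -5*32*43 = -160*43 = -6880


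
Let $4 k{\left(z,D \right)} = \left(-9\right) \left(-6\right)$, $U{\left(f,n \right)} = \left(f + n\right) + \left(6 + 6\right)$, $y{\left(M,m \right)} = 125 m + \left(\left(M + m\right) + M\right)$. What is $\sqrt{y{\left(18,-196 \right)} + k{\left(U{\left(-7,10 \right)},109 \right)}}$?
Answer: $\frac{3 i \sqrt{10954}}{2} \approx 156.99 i$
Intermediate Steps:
$y{\left(M,m \right)} = 2 M + 126 m$ ($y{\left(M,m \right)} = 125 m + \left(m + 2 M\right) = 2 M + 126 m$)
$U{\left(f,n \right)} = 12 + f + n$ ($U{\left(f,n \right)} = \left(f + n\right) + 12 = 12 + f + n$)
$k{\left(z,D \right)} = \frac{27}{2}$ ($k{\left(z,D \right)} = \frac{\left(-9\right) \left(-6\right)}{4} = \frac{1}{4} \cdot 54 = \frac{27}{2}$)
$\sqrt{y{\left(18,-196 \right)} + k{\left(U{\left(-7,10 \right)},109 \right)}} = \sqrt{\left(2 \cdot 18 + 126 \left(-196\right)\right) + \frac{27}{2}} = \sqrt{\left(36 - 24696\right) + \frac{27}{2}} = \sqrt{-24660 + \frac{27}{2}} = \sqrt{- \frac{49293}{2}} = \frac{3 i \sqrt{10954}}{2}$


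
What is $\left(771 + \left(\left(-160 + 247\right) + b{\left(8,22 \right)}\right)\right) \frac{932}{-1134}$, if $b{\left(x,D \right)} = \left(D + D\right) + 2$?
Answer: $- \frac{421264}{567} \approx -742.97$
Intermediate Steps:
$b{\left(x,D \right)} = 2 + 2 D$ ($b{\left(x,D \right)} = 2 D + 2 = 2 + 2 D$)
$\left(771 + \left(\left(-160 + 247\right) + b{\left(8,22 \right)}\right)\right) \frac{932}{-1134} = \left(771 + \left(\left(-160 + 247\right) + \left(2 + 2 \cdot 22\right)\right)\right) \frac{932}{-1134} = \left(771 + \left(87 + \left(2 + 44\right)\right)\right) 932 \left(- \frac{1}{1134}\right) = \left(771 + \left(87 + 46\right)\right) \left(- \frac{466}{567}\right) = \left(771 + 133\right) \left(- \frac{466}{567}\right) = 904 \left(- \frac{466}{567}\right) = - \frac{421264}{567}$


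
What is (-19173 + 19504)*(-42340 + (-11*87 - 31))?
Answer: -14341568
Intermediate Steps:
(-19173 + 19504)*(-42340 + (-11*87 - 31)) = 331*(-42340 + (-957 - 31)) = 331*(-42340 - 988) = 331*(-43328) = -14341568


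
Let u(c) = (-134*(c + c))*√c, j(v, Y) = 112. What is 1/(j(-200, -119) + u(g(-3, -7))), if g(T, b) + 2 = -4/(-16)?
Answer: 64/227129 - 134*I*√7/227129 ≈ 0.00028178 - 0.0015609*I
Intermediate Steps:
g(T, b) = -7/4 (g(T, b) = -2 - 4/(-16) = -2 - 4*(-1/16) = -2 + ¼ = -7/4)
u(c) = -268*c^(3/2) (u(c) = (-268*c)*√c = -268*c^(3/2))
1/(j(-200, -119) + u(g(-3, -7))) = 1/(112 - (-469)*I*√7/2) = 1/(112 + 469*I*√7/2)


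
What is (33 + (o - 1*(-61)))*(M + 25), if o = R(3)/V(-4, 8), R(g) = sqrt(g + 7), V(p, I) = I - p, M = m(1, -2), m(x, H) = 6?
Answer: 2914 + 31*sqrt(10)/12 ≈ 2922.2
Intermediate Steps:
M = 6
R(g) = sqrt(7 + g)
o = sqrt(10)/12 (o = sqrt(7 + 3)/(8 - 1*(-4)) = sqrt(10)/(8 + 4) = sqrt(10)/12 ≈ 0.26352)
(33 + (o - 1*(-61)))*(M + 25) = (33 + (sqrt(10)/12 - 1*(-61)))*(6 + 25) = (33 + (sqrt(10)/12 + 61))*31 = (33 + (61 + sqrt(10)/12))*31 = (94 + sqrt(10)/12)*31 = 2914 + 31*sqrt(10)/12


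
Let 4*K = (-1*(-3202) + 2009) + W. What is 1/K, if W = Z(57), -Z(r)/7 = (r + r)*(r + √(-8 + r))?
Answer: -4/45861 ≈ -8.7220e-5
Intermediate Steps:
Z(r) = -14*r*(r + √(-8 + r)) (Z(r) = -7*(r + r)*(r + √(-8 + r)) = -7*2*r*(r + √(-8 + r)) = -14*r*(r + √(-8 + r)))
W = -51072 (W = -14*57*(57 + √(-8 + 57)) = -14*57*(57 + √49) = -14*57*(57 + 7) = -14*57*64 = -51072)
K = -45861/4 (K = ((-1*(-3202) + 2009) - 51072)/4 = ((3202 + 2009) - 51072)/4 = (5211 - 51072)/4 = (¼)*(-45861) = -45861/4 ≈ -11465.)
1/K = 1/(-45861/4) = -4/45861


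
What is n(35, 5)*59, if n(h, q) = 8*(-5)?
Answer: -2360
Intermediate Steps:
n(h, q) = -40
n(35, 5)*59 = -40*59 = -2360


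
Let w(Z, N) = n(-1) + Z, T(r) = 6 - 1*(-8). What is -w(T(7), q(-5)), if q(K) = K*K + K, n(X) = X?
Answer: -13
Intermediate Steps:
q(K) = K + K² (q(K) = K² + K = K + K²)
T(r) = 14 (T(r) = 6 + 8 = 14)
w(Z, N) = -1 + Z
-w(T(7), q(-5)) = -(-1 + 14) = -1*13 = -13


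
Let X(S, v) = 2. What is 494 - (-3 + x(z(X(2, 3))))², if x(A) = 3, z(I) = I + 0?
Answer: 494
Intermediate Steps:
z(I) = I
494 - (-3 + x(z(X(2, 3))))² = 494 - (-3 + 3)² = 494 - 1*0² = 494 - 1*0 = 494 + 0 = 494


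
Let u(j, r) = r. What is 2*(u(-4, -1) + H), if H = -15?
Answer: -32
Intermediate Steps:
2*(u(-4, -1) + H) = 2*(-1 - 15) = 2*(-16) = -32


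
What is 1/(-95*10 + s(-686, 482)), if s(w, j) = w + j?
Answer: -1/1154 ≈ -0.00086655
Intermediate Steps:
s(w, j) = j + w
1/(-95*10 + s(-686, 482)) = 1/(-95*10 + (482 - 686)) = 1/(-950 - 204) = 1/(-1154) = -1/1154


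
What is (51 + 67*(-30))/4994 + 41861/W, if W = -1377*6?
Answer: -56309773/10315107 ≈ -5.4590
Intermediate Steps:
W = -8262
(51 + 67*(-30))/4994 + 41861/W = (51 + 67*(-30))/4994 + 41861/(-8262) = (51 - 2010)*(1/4994) + 41861*(-1/8262) = -1959*1/4994 - 41861/8262 = -1959/4994 - 41861/8262 = -56309773/10315107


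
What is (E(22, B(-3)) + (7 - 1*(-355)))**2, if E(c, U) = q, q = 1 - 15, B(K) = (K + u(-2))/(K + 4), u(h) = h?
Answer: 121104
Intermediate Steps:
B(K) = (-2 + K)/(4 + K) (B(K) = (K - 2)/(K + 4) = (-2 + K)/(4 + K))
q = -14
E(c, U) = -14
(E(22, B(-3)) + (7 - 1*(-355)))**2 = (-14 + (7 - 1*(-355)))**2 = (-14 + (7 + 355))**2 = (-14 + 362)**2 = 348**2 = 121104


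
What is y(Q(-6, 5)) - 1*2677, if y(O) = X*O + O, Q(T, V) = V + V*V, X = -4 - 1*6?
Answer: -2947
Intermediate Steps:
X = -10 (X = -4 - 6 = -10)
Q(T, V) = V + V²
y(O) = -9*O (y(O) = -10*O + O = -9*O)
y(Q(-6, 5)) - 1*2677 = -45*(1 + 5) - 1*2677 = -45*6 - 2677 = -9*30 - 2677 = -270 - 2677 = -2947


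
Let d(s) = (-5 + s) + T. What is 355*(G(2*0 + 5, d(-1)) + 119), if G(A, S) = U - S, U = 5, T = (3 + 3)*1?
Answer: 44020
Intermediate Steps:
T = 6 (T = 6*1 = 6)
d(s) = 1 + s (d(s) = (-5 + s) + 6 = 1 + s)
G(A, S) = 5 - S
355*(G(2*0 + 5, d(-1)) + 119) = 355*((5 - (1 - 1)) + 119) = 355*((5 - 1*0) + 119) = 355*((5 + 0) + 119) = 355*(5 + 119) = 355*124 = 44020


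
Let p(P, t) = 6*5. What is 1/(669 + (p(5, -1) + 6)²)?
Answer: 1/1965 ≈ 0.00050891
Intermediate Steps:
p(P, t) = 30
1/(669 + (p(5, -1) + 6)²) = 1/(669 + (30 + 6)²) = 1/(669 + 36²) = 1/(669 + 1296) = 1/1965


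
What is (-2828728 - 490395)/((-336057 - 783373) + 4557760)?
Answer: -3319123/3438330 ≈ -0.96533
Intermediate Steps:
(-2828728 - 490395)/((-336057 - 783373) + 4557760) = -3319123/(-1119430 + 4557760) = -3319123/3438330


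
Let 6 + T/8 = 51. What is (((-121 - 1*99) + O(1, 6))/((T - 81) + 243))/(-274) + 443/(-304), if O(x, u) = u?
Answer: -15824087/10870128 ≈ -1.4557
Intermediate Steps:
T = 360 (T = -48 + 8*51 = -48 + 408 = 360)
(((-121 - 1*99) + O(1, 6))/((T - 81) + 243))/(-274) + 443/(-304) = (((-121 - 1*99) + 6)/((360 - 81) + 243))/(-274) + 443/(-304) = (((-121 - 99) + 6)/(279 + 243))*(-1/274) + 443*(-1/304) = ((-220 + 6)/522)*(-1/274) - 443/304 = -214*1/522*(-1/274) - 443/304 = -107/261*(-1/274) - 443/304 = 107/71514 - 443/304 = -15824087/10870128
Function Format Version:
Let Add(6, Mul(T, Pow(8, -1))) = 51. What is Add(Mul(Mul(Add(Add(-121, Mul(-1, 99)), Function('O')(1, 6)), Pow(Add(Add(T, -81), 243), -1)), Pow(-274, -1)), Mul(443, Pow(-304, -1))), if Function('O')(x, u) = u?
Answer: Rational(-15824087, 10870128) ≈ -1.4557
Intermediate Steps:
T = 360 (T = Add(-48, Mul(8, 51)) = Add(-48, 408) = 360)
Add(Mul(Mul(Add(Add(-121, Mul(-1, 99)), Function('O')(1, 6)), Pow(Add(Add(T, -81), 243), -1)), Pow(-274, -1)), Mul(443, Pow(-304, -1))) = Add(Mul(Mul(Add(Add(-121, Mul(-1, 99)), 6), Pow(Add(Add(360, -81), 243), -1)), Pow(-274, -1)), Mul(443, Pow(-304, -1))) = Add(Mul(Mul(Add(Add(-121, -99), 6), Pow(Add(279, 243), -1)), Rational(-1, 274)), Mul(443, Rational(-1, 304))) = Add(Mul(Mul(Add(-220, 6), Pow(522, -1)), Rational(-1, 274)), Rational(-443, 304)) = Add(Mul(Mul(-214, Rational(1, 522)), Rational(-1, 274)), Rational(-443, 304)) = Add(Mul(Rational(-107, 261), Rational(-1, 274)), Rational(-443, 304)) = Add(Rational(107, 71514), Rational(-443, 304)) = Rational(-15824087, 10870128)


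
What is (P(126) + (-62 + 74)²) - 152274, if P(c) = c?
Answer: -152004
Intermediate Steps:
(P(126) + (-62 + 74)²) - 152274 = (126 + (-62 + 74)²) - 152274 = (126 + 12²) - 152274 = (126 + 144) - 152274 = 270 - 152274 = -152004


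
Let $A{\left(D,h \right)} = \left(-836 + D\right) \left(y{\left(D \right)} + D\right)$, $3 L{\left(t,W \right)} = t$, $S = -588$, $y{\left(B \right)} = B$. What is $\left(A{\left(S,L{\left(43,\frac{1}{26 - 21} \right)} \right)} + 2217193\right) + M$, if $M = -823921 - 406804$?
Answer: $2661092$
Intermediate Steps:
$L{\left(t,W \right)} = \frac{t}{3}$
$A{\left(D,h \right)} = 2 D \left(-836 + D\right)$ ($A{\left(D,h \right)} = \left(-836 + D\right) \left(D + D\right) = \left(-836 + D\right) 2 D = 2 D \left(-836 + D\right)$)
$M = -1230725$
$\left(A{\left(S,L{\left(43,\frac{1}{26 - 21} \right)} \right)} + 2217193\right) + M = \left(2 \left(-588\right) \left(-836 - 588\right) + 2217193\right) - 1230725 = \left(2 \left(-588\right) \left(-1424\right) + 2217193\right) - 1230725 = \left(1674624 + 2217193\right) - 1230725 = 3891817 - 1230725 = 2661092$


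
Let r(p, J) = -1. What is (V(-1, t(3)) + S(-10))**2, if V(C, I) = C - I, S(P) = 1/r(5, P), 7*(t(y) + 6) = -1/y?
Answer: 7225/441 ≈ 16.383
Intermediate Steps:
t(y) = -6 - 1/(7*y) (t(y) = -6 + (-1/y)/7 = -6 - 1/(7*y))
S(P) = -1 (S(P) = 1/(-1) = -1)
(V(-1, t(3)) + S(-10))**2 = ((-1 - (-6 - 1/7/3)) - 1)**2 = ((-1 - (-6 - 1/7*1/3)) - 1)**2 = ((-1 - (-6 - 1/21)) - 1)**2 = ((-1 - 1*(-127/21)) - 1)**2 = ((-1 + 127/21) - 1)**2 = (106/21 - 1)**2 = (85/21)**2 = 7225/441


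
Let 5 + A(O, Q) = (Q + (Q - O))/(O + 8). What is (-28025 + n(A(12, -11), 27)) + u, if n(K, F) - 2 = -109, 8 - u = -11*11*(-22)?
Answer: -30786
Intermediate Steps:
u = -2654 (u = 8 - (-11*11)*(-22) = 8 - (-121)*(-22) = 8 - 1*2662 = 8 - 2662 = -2654)
A(O, Q) = -5 + (-O + 2*Q)/(8 + O) (A(O, Q) = -5 + (Q + (Q - O))/(O + 8) = -5 + (-O + 2*Q)/(8 + O))
n(K, F) = -107 (n(K, F) = 2 - 109 = -107)
(-28025 + n(A(12, -11), 27)) + u = (-28025 - 107) - 2654 = -28132 - 2654 = -30786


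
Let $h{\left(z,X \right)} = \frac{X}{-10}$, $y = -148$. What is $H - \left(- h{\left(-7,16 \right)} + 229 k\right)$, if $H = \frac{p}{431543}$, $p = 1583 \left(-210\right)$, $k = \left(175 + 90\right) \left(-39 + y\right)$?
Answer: $\frac{3497992812633}{308245} \approx 1.1348 \cdot 10^{7}$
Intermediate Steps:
$h{\left(z,X \right)} = - \frac{X}{10}$ ($h{\left(z,X \right)} = X \left(- \frac{1}{10}\right) = - \frac{X}{10}$)
$k = -49555$ ($k = \left(175 + 90\right) \left(-39 - 148\right) = 265 \left(-187\right) = -49555$)
$p = -332430$
$H = - \frac{47490}{61649}$ ($H = - \frac{332430}{431543} = \left(-332430\right) \frac{1}{431543} = - \frac{47490}{61649} \approx -0.77033$)
$H - \left(- h{\left(-7,16 \right)} + 229 k\right) = - \frac{47490}{61649} - - \frac{56740467}{5} = - \frac{47490}{61649} + \left(- \frac{8}{5} + 11348095\right) = - \frac{47490}{61649} + \frac{56740467}{5} = \frac{3497992812633}{308245}$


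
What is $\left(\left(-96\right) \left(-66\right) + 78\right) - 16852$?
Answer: $-10438$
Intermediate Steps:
$\left(\left(-96\right) \left(-66\right) + 78\right) - 16852 = \left(6336 + 78\right) - 16852 = 6414 - 16852 = -10438$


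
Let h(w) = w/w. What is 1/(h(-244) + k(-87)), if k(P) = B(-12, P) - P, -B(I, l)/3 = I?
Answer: 1/124 ≈ 0.0080645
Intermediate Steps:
B(I, l) = -3*I
h(w) = 1
k(P) = 36 - P (k(P) = -3*(-12) - P = 36 - P)
1/(h(-244) + k(-87)) = 1/(1 + (36 - 1*(-87))) = 1/(1 + (36 + 87)) = 1/(1 + 123) = 1/124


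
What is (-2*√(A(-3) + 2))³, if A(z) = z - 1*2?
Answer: 24*I*√3 ≈ 41.569*I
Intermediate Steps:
A(z) = -2 + z (A(z) = z - 2 = -2 + z)
(-2*√(A(-3) + 2))³ = (-2*√((-2 - 3) + 2))³ = (-2*√(-5 + 2))³ = (-2*I*√3)³ = 24*I*√3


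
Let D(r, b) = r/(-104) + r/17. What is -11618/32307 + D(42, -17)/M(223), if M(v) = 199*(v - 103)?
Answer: -81732008557/227332728480 ≈ -0.35953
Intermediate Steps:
M(v) = -20497 + 199*v (M(v) = 199*(-103 + v) = -20497 + 199*v)
D(r, b) = 87*r/1768 (D(r, b) = r*(-1/104) + r*(1/17) = -r/104 + r/17 = 87*r/1768)
-11618/32307 + D(42, -17)/M(223) = -11618/32307 + ((87/1768)*42)/(-20497 + 199*223) = -11618*1/32307 + 1827/(884*(-20497 + 44377)) = -11618/32307 + (1827/884)/23880 = -11618/32307 + (1827/884)*(1/23880) = -11618/32307 + 609/7036640 = -81732008557/227332728480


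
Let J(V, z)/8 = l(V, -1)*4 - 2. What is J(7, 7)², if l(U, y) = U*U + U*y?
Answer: 1763584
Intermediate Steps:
l(U, y) = U² + U*y
J(V, z) = -16 + 32*V*(-1 + V) (J(V, z) = 8*((V*(V - 1))*4 - 2) = 8*((V*(-1 + V))*4 - 2) = 8*(4*V*(-1 + V) - 2) = 8*(-2 + 4*V*(-1 + V)) = -16 + 32*V*(-1 + V))
J(7, 7)² = (-16 + 32*7*(-1 + 7))² = (-16 + 32*7*6)² = (-16 + 1344)² = 1328² = 1763584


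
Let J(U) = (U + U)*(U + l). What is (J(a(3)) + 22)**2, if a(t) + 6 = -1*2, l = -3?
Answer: 39204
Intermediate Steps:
a(t) = -8 (a(t) = -6 - 1*2 = -6 - 2 = -8)
J(U) = 2*U*(-3 + U) (J(U) = (U + U)*(U - 3) = (2*U)*(-3 + U) = 2*U*(-3 + U))
(J(a(3)) + 22)**2 = (2*(-8)*(-3 - 8) + 22)**2 = (2*(-8)*(-11) + 22)**2 = (176 + 22)**2 = 198**2 = 39204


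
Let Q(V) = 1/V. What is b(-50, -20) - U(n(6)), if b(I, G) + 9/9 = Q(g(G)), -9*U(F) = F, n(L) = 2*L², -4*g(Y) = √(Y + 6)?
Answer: 7 + 2*I*√14/7 ≈ 7.0 + 1.069*I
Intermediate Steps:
g(Y) = -√(6 + Y)/4 (g(Y) = -√(Y + 6)/4 = -√(6 + Y)/4)
U(F) = -F/9
b(I, G) = -1 - 4/√(6 + G) (b(I, G) = -1 + 1/(-√(6 + G)/4) = -1 - 4/√(6 + G))
b(-50, -20) - U(n(6)) = (-1 - 4/√(6 - 20)) - (-1)*2*6²/9 = (-1 - (-2)*I*√14/7) - (-1)*2*36/9 = (-1 - (-2)*I*√14/7) - (-1)*72/9 = (-1 + 2*I*√14/7) - 1*(-8) = (-1 + 2*I*√14/7) + 8 = 7 + 2*I*√14/7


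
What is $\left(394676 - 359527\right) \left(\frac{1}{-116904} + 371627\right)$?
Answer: $\frac{1527037155983243}{116904} \approx 1.3062 \cdot 10^{10}$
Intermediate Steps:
$\left(394676 - 359527\right) \left(\frac{1}{-116904} + 371627\right) = 35149 \left(- \frac{1}{116904} + 371627\right) = 35149 \cdot \frac{43444682807}{116904} = \frac{1527037155983243}{116904}$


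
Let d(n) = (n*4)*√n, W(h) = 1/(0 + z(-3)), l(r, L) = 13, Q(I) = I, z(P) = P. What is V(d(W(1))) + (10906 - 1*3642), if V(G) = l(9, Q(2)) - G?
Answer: 7277 + 4*I*√3/9 ≈ 7277.0 + 0.7698*I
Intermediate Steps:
W(h) = -⅓ (W(h) = 1/(0 - 3) = 1/(-3) = -⅓)
d(n) = 4*n^(3/2) (d(n) = (4*n)*√n = 4*n^(3/2))
V(G) = 13 - G
V(d(W(1))) + (10906 - 1*3642) = (13 - 4*(-⅓)^(3/2)) + (10906 - 1*3642) = (13 - 4*(-I*√3/9)) + (10906 - 3642) = (13 - (-4)*I*√3/9) + 7264 = (13 + 4*I*√3/9) + 7264 = 7277 + 4*I*√3/9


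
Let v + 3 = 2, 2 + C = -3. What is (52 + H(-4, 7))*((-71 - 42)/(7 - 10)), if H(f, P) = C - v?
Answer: 1808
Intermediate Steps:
C = -5 (C = -2 - 3 = -5)
v = -1 (v = -3 + 2 = -1)
H(f, P) = -4 (H(f, P) = -5 - 1*(-1) = -5 + 1 = -4)
(52 + H(-4, 7))*((-71 - 42)/(7 - 10)) = (52 - 4)*((-71 - 42)/(7 - 10)) = 48*(-113/(-3)) = 48*(-113*(-⅓)) = 48*(113/3) = 1808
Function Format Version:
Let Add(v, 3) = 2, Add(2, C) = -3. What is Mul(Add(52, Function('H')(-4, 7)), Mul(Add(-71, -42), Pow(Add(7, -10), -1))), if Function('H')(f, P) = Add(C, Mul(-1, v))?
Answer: 1808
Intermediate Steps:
C = -5 (C = Add(-2, -3) = -5)
v = -1 (v = Add(-3, 2) = -1)
Function('H')(f, P) = -4 (Function('H')(f, P) = Add(-5, Mul(-1, -1)) = Add(-5, 1) = -4)
Mul(Add(52, Function('H')(-4, 7)), Mul(Add(-71, -42), Pow(Add(7, -10), -1))) = Mul(Add(52, -4), Mul(Add(-71, -42), Pow(Add(7, -10), -1))) = Mul(48, Mul(-113, Pow(-3, -1))) = Mul(48, Mul(-113, Rational(-1, 3))) = Mul(48, Rational(113, 3)) = 1808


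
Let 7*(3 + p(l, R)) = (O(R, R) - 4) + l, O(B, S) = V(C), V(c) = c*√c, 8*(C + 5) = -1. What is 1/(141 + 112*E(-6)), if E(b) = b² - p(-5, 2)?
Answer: 9306/43369739 - 41*I*√82/43369739 ≈ 0.00021457 - 8.5606e-6*I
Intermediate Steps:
C = -41/8 (C = -5 + (⅛)*(-1) = -5 - ⅛ = -41/8 ≈ -5.1250)
V(c) = c^(3/2)
O(B, S) = -41*I*√82/32 (O(B, S) = (-41/8)^(3/2) = -41*I*√82/32)
p(l, R) = -25/7 + l/7 - 41*I*√82/224 (p(l, R) = -3 + ((-41*I*√82/32 - 4) + l)/7 = -3 + ((-4 - 41*I*√82/32) + l)/7 = -3 + (-4 + l - 41*I*√82/32)/7 = -3 + (-4/7 + l/7 - 41*I*√82/224) = -25/7 + l/7 - 41*I*√82/224)
E(b) = 30/7 + b² + 41*I*√82/224 (E(b) = b² - (-25/7 + (⅐)*(-5) - 41*I*√82/224) = b² - (-25/7 - 5/7 - 41*I*√82/224) = b² - (-30/7 - 41*I*√82/224) = b² + (30/7 + 41*I*√82/224) = 30/7 + b² + 41*I*√82/224)
1/(141 + 112*E(-6)) = 1/(141 + 112*(30/7 + (-6)² + 41*I*√82/224)) = 1/(141 + 112*(30/7 + 36 + 41*I*√82/224)) = 1/(141 + 112*(282/7 + 41*I*√82/224)) = 1/(141 + (4512 + 41*I*√82/2)) = 1/(4653 + 41*I*√82/2)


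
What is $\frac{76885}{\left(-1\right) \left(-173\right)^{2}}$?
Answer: $- \frac{76885}{29929} \approx -2.5689$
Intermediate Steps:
$\frac{76885}{\left(-1\right) \left(-173\right)^{2}} = \frac{76885}{\left(-1\right) 29929} = \frac{76885}{-29929} = 76885 \left(- \frac{1}{29929}\right) = - \frac{76885}{29929}$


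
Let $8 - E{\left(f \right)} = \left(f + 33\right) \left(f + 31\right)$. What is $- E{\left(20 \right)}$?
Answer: $2695$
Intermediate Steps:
$E{\left(f \right)} = 8 - \left(31 + f\right) \left(33 + f\right)$ ($E{\left(f \right)} = 8 - \left(f + 33\right) \left(f + 31\right) = 8 - \left(33 + f\right) \left(31 + f\right) = 8 - \left(31 + f\right) \left(33 + f\right)$)
$- E{\left(20 \right)} = - (-1015 - 20^{2} - 1280) = - (-1015 - 400 - 1280) = \left(-1\right) \left(-2695\right) = 2695$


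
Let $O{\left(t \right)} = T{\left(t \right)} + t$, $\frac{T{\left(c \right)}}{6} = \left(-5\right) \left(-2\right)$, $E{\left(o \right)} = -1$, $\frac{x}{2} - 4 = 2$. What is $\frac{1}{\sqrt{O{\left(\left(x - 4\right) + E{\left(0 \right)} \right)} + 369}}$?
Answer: $\frac{\sqrt{109}}{218} \approx 0.047891$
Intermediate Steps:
$x = 12$ ($x = 8 + 2 \cdot 2 = 8 + 4 = 12$)
$T{\left(c \right)} = 60$ ($T{\left(c \right)} = 6 \left(\left(-5\right) \left(-2\right)\right) = 6 \cdot 10 = 60$)
$O{\left(t \right)} = 60 + t$
$\frac{1}{\sqrt{O{\left(\left(x - 4\right) + E{\left(0 \right)} \right)} + 369}} = \frac{1}{\sqrt{\left(60 + \left(\left(12 - 4\right) - 1\right)\right) + 369}} = \frac{1}{\sqrt{\left(60 + \left(8 - 1\right)\right) + 369}} = \frac{1}{\sqrt{\left(60 + 7\right) + 369}} = \frac{1}{\sqrt{67 + 369}} = \frac{1}{\sqrt{436}} = \frac{1}{2 \sqrt{109}} = \frac{\sqrt{109}}{218}$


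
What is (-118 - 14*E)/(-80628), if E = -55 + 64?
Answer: 61/20157 ≈ 0.0030262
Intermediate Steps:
E = 9
(-118 - 14*E)/(-80628) = (-118 - 14*9)/(-80628) = (-118 - 126)*(-1/80628) = -244*(-1/80628) = 61/20157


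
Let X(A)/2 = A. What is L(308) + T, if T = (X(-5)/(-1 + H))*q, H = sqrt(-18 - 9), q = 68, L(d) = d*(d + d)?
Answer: 8*(23801*I + 71148*sqrt(3))/(I + 3*sqrt(3)) ≈ 1.8975e+5 + 126.19*I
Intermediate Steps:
L(d) = 2*d**2 (L(d) = d*(2*d) = 2*d**2)
X(A) = 2*A
H = 3*I*sqrt(3) (H = sqrt(-27) = 3*I*sqrt(3) ≈ 5.1962*I)
T = -680/(-1 + 3*I*sqrt(3)) (T = ((2*(-5))/(-1 + 3*I*sqrt(3)))*68 = (-10/(-1 + 3*I*sqrt(3)))*68 = -10/(-1 + 3*I*sqrt(3))*68 = -680/(-1 + 3*I*sqrt(3)) ≈ 24.286 + 126.19*I)
L(308) + T = 2*308**2 + (170/7 + 510*I*sqrt(3)/7) = 2*94864 + (170/7 + 510*I*sqrt(3)/7) = 189728 + (170/7 + 510*I*sqrt(3)/7) = 1328266/7 + 510*I*sqrt(3)/7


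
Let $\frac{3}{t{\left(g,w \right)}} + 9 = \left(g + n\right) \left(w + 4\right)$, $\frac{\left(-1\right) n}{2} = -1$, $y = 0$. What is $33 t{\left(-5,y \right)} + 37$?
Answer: $\frac{226}{7} \approx 32.286$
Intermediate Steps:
$n = 2$ ($n = \left(-2\right) \left(-1\right) = 2$)
$t{\left(g,w \right)} = \frac{3}{-9 + \left(2 + g\right) \left(4 + w\right)}$ ($t{\left(g,w \right)} = \frac{3}{-9 + \left(g + 2\right) \left(w + 4\right)} = \frac{3}{-9 + \left(2 + g\right) \left(4 + w\right)}$)
$33 t{\left(-5,y \right)} + 37 = 33 \frac{3}{-1 + 2 \cdot 0 + 4 \left(-5\right) - 0} + 37 = 33 \frac{3}{-1 + 0 - 20 + 0} + 37 = 33 \frac{3}{-21} + 37 = 33 \cdot 3 \left(- \frac{1}{21}\right) + 37 = 33 \left(- \frac{1}{7}\right) + 37 = - \frac{33}{7} + 37 = \frac{226}{7}$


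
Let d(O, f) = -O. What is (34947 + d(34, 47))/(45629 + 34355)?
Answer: 34913/79984 ≈ 0.43650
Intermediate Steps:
(34947 + d(34, 47))/(45629 + 34355) = (34947 - 1*34)/(45629 + 34355) = (34947 - 34)/79984 = 34913*(1/79984) = 34913/79984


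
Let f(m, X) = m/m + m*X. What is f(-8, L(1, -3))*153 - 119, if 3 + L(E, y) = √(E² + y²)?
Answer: 3706 - 1224*√10 ≈ -164.63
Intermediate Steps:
L(E, y) = -3 + √(E² + y²)
f(m, X) = 1 + X*m
f(-8, L(1, -3))*153 - 119 = (1 + (-3 + √(1² + (-3)²))*(-8))*153 - 119 = (1 + (-3 + √(1 + 9))*(-8))*153 - 119 = (1 + (-3 + √10)*(-8))*153 - 119 = (1 + (24 - 8*√10))*153 - 119 = (25 - 8*√10)*153 - 119 = (3825 - 1224*√10) - 119 = 3706 - 1224*√10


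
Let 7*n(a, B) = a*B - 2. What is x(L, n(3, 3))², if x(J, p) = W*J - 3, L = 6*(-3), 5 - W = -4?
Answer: 27225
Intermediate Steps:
W = 9 (W = 5 - 1*(-4) = 5 + 4 = 9)
n(a, B) = -2/7 + B*a/7 (n(a, B) = (a*B - 2)/7 = (B*a - 2)/7 = (-2 + B*a)/7 = -2/7 + B*a/7)
L = -18
x(J, p) = -3 + 9*J (x(J, p) = 9*J - 3 = -3 + 9*J)
x(L, n(3, 3))² = (-3 + 9*(-18))² = (-3 - 162)² = (-165)² = 27225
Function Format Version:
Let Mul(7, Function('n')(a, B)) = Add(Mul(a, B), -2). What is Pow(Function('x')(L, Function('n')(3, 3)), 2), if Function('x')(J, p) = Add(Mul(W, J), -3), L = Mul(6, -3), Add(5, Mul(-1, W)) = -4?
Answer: 27225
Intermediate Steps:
W = 9 (W = Add(5, Mul(-1, -4)) = Add(5, 4) = 9)
Function('n')(a, B) = Add(Rational(-2, 7), Mul(Rational(1, 7), B, a)) (Function('n')(a, B) = Mul(Rational(1, 7), Add(Mul(a, B), -2)) = Mul(Rational(1, 7), Add(Mul(B, a), -2)) = Mul(Rational(1, 7), Add(-2, Mul(B, a))) = Add(Rational(-2, 7), Mul(Rational(1, 7), B, a)))
L = -18
Function('x')(J, p) = Add(-3, Mul(9, J)) (Function('x')(J, p) = Add(Mul(9, J), -3) = Add(-3, Mul(9, J)))
Pow(Function('x')(L, Function('n')(3, 3)), 2) = Pow(Add(-3, Mul(9, -18)), 2) = Pow(Add(-3, -162), 2) = Pow(-165, 2) = 27225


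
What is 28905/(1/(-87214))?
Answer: -2520920670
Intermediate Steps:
28905/(1/(-87214)) = 28905/(-1/87214) = 28905*(-87214) = -2520920670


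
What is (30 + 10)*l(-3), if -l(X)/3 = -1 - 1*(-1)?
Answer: 0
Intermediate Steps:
l(X) = 0 (l(X) = -3*(-1 - 1*(-1)) = -3*(-1 + 1) = -3*0 = 0)
(30 + 10)*l(-3) = (30 + 10)*0 = 40*0 = 0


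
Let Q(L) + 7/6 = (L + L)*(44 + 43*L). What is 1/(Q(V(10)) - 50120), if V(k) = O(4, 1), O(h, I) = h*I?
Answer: -6/290359 ≈ -2.0664e-5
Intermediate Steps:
O(h, I) = I*h
V(k) = 4 (V(k) = 1*4 = 4)
Q(L) = -7/6 + 2*L*(44 + 43*L) (Q(L) = -7/6 + (L + L)*(44 + 43*L) = -7/6 + (2*L)*(44 + 43*L) = -7/6 + 2*L*(44 + 43*L))
1/(Q(V(10)) - 50120) = 1/((-7/6 + 86*4² + 88*4) - 50120) = 1/((-7/6 + 86*16 + 352) - 50120) = 1/((-7/6 + 1376 + 352) - 50120) = 1/(10361/6 - 50120) = 1/(-290359/6) = -6/290359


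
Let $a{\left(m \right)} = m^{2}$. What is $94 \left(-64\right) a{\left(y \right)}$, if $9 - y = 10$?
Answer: $-6016$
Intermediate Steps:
$y = -1$ ($y = 9 - 10 = -1$)
$94 \left(-64\right) a{\left(y \right)} = 94 \left(-64\right) \left(-1\right)^{2} = \left(-6016\right) 1 = -6016$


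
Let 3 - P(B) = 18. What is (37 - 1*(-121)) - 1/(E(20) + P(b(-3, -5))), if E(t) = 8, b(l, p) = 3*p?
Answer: 1107/7 ≈ 158.14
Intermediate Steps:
P(B) = -15 (P(B) = 3 - 1*18 = 3 - 18 = -15)
(37 - 1*(-121)) - 1/(E(20) + P(b(-3, -5))) = (37 - 1*(-121)) - 1/(8 - 15) = (37 + 121) - 1/(-7) = 158 - 1*(-⅐) = 158 + ⅐ = 1107/7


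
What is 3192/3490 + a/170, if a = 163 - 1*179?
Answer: 4868/5933 ≈ 0.82050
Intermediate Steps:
a = -16 (a = 163 - 179 = -16)
3192/3490 + a/170 = 3192/3490 - 16/170 = 3192*(1/3490) - 16*1/170 = 1596/1745 - 8/85 = 4868/5933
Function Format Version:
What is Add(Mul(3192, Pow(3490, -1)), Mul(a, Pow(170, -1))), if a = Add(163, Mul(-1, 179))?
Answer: Rational(4868, 5933) ≈ 0.82050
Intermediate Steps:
a = -16 (a = Add(163, -179) = -16)
Add(Mul(3192, Pow(3490, -1)), Mul(a, Pow(170, -1))) = Add(Mul(3192, Pow(3490, -1)), Mul(-16, Pow(170, -1))) = Add(Mul(3192, Rational(1, 3490)), Mul(-16, Rational(1, 170))) = Add(Rational(1596, 1745), Rational(-8, 85)) = Rational(4868, 5933)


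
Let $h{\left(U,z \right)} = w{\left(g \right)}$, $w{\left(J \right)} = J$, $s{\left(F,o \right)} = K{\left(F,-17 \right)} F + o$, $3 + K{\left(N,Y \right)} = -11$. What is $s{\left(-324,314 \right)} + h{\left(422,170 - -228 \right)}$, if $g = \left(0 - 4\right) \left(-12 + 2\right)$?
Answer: $4890$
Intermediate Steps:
$K{\left(N,Y \right)} = -14$ ($K{\left(N,Y \right)} = -3 - 11 = -14$)
$s{\left(F,o \right)} = o - 14 F$ ($s{\left(F,o \right)} = - 14 F + o = o - 14 F$)
$g = 40$ ($g = \left(-4\right) \left(-10\right) = 40$)
$h{\left(U,z \right)} = 40$
$s{\left(-324,314 \right)} + h{\left(422,170 - -228 \right)} = \left(314 - -4536\right) + 40 = \left(314 + 4536\right) + 40 = 4850 + 40 = 4890$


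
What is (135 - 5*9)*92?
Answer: 8280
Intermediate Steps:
(135 - 5*9)*92 = (135 - 45)*92 = 90*92 = 8280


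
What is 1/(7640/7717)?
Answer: 7717/7640 ≈ 1.0101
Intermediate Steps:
1/(7640/7717) = 7717/7640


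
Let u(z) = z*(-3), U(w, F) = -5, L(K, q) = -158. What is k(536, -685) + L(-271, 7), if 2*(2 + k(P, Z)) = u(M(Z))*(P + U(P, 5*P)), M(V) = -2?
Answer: 1433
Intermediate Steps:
u(z) = -3*z
k(P, Z) = -17 + 3*P (k(P, Z) = -2 + ((-3*(-2))*(P - 5))/2 = -2 + (6*(-5 + P))/2 = -2 + (-30 + 6*P)/2 = -2 + (-15 + 3*P) = -17 + 3*P)
k(536, -685) + L(-271, 7) = (-17 + 3*536) - 158 = (-17 + 1608) - 158 = 1591 - 158 = 1433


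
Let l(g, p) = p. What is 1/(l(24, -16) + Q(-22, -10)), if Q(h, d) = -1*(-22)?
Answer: ⅙ ≈ 0.16667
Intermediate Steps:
Q(h, d) = 22
1/(l(24, -16) + Q(-22, -10)) = 1/(-16 + 22) = 1/6 = ⅙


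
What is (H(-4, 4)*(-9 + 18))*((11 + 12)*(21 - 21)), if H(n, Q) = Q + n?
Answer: 0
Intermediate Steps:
(H(-4, 4)*(-9 + 18))*((11 + 12)*(21 - 21)) = ((4 - 4)*(-9 + 18))*((11 + 12)*(21 - 21)) = (0*9)*(23*0) = 0*0 = 0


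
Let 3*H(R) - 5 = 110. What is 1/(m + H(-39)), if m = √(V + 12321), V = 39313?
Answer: -345/451481 + 9*√51634/451481 ≈ 0.0037656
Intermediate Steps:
m = √51634 (m = √(39313 + 12321) = √51634 ≈ 227.23)
H(R) = 115/3 (H(R) = 5/3 + (⅓)*110 = 5/3 + 110/3 = 115/3)
1/(m + H(-39)) = 1/(√51634 + 115/3) = 1/(115/3 + √51634)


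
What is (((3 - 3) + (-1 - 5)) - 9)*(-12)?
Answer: 180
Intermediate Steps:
(((3 - 3) + (-1 - 5)) - 9)*(-12) = ((0 - 6) - 9)*(-12) = (-6 - 9)*(-12) = -15*(-12) = 180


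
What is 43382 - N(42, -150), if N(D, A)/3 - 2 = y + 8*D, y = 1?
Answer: 42365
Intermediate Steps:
N(D, A) = 9 + 24*D (N(D, A) = 6 + 3*(1 + 8*D) = 6 + (3 + 24*D) = 9 + 24*D)
43382 - N(42, -150) = 43382 - (9 + 24*42) = 43382 - (9 + 1008) = 43382 - 1*1017 = 43382 - 1017 = 42365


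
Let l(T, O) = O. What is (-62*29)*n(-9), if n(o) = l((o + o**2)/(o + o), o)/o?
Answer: -1798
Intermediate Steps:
n(o) = 1 (n(o) = o/o = 1)
(-62*29)*n(-9) = -62*29*1 = -1798*1 = -1798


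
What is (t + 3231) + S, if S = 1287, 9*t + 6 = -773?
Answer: 39883/9 ≈ 4431.4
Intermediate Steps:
t = -779/9 (t = -2/3 + (1/9)*(-773) = -2/3 - 773/9 = -779/9 ≈ -86.556)
(t + 3231) + S = (-779/9 + 3231) + 1287 = 28300/9 + 1287 = 39883/9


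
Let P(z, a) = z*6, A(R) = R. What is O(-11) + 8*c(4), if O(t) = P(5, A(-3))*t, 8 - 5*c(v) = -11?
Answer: -1498/5 ≈ -299.60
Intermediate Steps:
P(z, a) = 6*z
c(v) = 19/5 (c(v) = 8/5 - 1/5*(-11) = 8/5 + 11/5 = 19/5)
O(t) = 30*t (O(t) = (6*5)*t = 30*t)
O(-11) + 8*c(4) = 30*(-11) + 8*(19/5) = -330 + 152/5 = -1498/5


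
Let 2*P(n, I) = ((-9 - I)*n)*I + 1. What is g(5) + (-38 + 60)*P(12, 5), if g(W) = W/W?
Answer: -9228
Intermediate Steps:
g(W) = 1
P(n, I) = ½ + I*n*(-9 - I)/2 (P(n, I) = (((-9 - I)*n)*I + 1)/2 = ((n*(-9 - I))*I + 1)/2 = (I*n*(-9 - I) + 1)/2 = (1 + I*n*(-9 - I))/2 = ½ + I*n*(-9 - I)/2)
g(5) + (-38 + 60)*P(12, 5) = 1 + (-38 + 60)*(½ - 9/2*5*12 - ½*12*5²) = 1 + 22*(½ - 270 - ½*12*25) = 1 + 22*(½ - 270 - 150) = 1 + 22*(-839/2) = 1 - 9229 = -9228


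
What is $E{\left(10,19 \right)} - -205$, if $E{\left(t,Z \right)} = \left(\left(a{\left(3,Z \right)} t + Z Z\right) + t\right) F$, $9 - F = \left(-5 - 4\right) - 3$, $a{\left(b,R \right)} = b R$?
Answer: $19966$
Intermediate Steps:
$a{\left(b,R \right)} = R b$
$F = 21$ ($F = 9 - \left(\left(-5 - 4\right) - 3\right) = 9 - \left(-9 - 3\right) = 9 - -12 = 9 + 12 = 21$)
$E{\left(t,Z \right)} = 21 t + 21 Z^{2} + 63 Z t$ ($E{\left(t,Z \right)} = \left(\left(Z 3 t + Z Z\right) + t\right) 21 = \left(\left(3 Z t + Z^{2}\right) + t\right) 21 = \left(\left(Z^{2} + 3 Z t\right) + t\right) 21 = \left(t + Z^{2} + 3 Z t\right) 21 = 21 t + 21 Z^{2} + 63 Z t$)
$E{\left(10,19 \right)} - -205 = \left(21 \cdot 10 + 21 \cdot 19^{2} + 63 \cdot 19 \cdot 10\right) - -205 = \left(210 + 21 \cdot 361 + 11970\right) + 205 = \left(210 + 7581 + 11970\right) + 205 = 19761 + 205 = 19966$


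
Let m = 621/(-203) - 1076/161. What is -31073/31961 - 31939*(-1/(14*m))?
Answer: -683702021895/2907620014 ≈ -235.14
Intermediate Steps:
m = -45487/4669 (m = 621*(-1/203) - 1076*1/161 = -621/203 - 1076/161 = -45487/4669 ≈ -9.7423)
-31073/31961 - 31939*(-1/(14*m)) = -31073/31961 - 31939/((-14*(-45487/4669))) = -31073*1/31961 - 31939/90974/667 = -31073/31961 - 31939*667/90974 = -31073/31961 - 21303313/90974 = -683702021895/2907620014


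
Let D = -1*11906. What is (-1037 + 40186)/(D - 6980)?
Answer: -39149/18886 ≈ -2.0729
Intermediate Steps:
D = -11906
(-1037 + 40186)/(D - 6980) = (-1037 + 40186)/(-11906 - 6980) = 39149/(-18886) = 39149*(-1/18886) = -39149/18886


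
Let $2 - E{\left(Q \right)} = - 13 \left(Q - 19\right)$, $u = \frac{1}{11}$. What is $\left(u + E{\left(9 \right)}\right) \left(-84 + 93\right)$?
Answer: $- \frac{12663}{11} \approx -1151.2$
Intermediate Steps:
$u = \frac{1}{11} \approx 0.090909$
$E{\left(Q \right)} = -245 + 13 Q$ ($E{\left(Q \right)} = 2 - - 13 \left(Q - 19\right) = 2 - - 13 \left(-19 + Q\right) = 2 - \left(247 - 13 Q\right) = 2 + \left(-247 + 13 Q\right) = -245 + 13 Q$)
$\left(u + E{\left(9 \right)}\right) \left(-84 + 93\right) = \left(\frac{1}{11} + \left(-245 + 13 \cdot 9\right)\right) \left(-84 + 93\right) = \left(\frac{1}{11} + \left(-245 + 117\right)\right) 9 = \left(\frac{1}{11} - 128\right) 9 = \left(- \frac{1407}{11}\right) 9 = - \frac{12663}{11}$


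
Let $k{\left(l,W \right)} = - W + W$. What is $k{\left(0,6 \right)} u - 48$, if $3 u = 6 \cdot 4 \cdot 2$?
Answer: $-48$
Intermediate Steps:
$u = 16$ ($u = \frac{6 \cdot 4 \cdot 2}{3} = \frac{24 \cdot 2}{3} = \frac{1}{3} \cdot 48 = 16$)
$k{\left(l,W \right)} = 0$
$k{\left(0,6 \right)} u - 48 = 0 \cdot 16 - 48 = 0 - 48 = -48$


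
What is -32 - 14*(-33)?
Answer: 430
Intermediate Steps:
-32 - 14*(-33) = -32 + 462 = 430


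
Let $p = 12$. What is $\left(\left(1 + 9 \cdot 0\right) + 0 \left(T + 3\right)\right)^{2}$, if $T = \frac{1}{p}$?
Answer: $1$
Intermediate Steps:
$T = \frac{1}{12} \approx 0.083333$
$\left(\left(1 + 9 \cdot 0\right) + 0 \left(T + 3\right)\right)^{2} = \left(\left(1 + 9 \cdot 0\right) + 0 \left(\frac{1}{12} + 3\right)\right)^{2} = \left(\left(1 + 0\right) + 0 \cdot \frac{37}{12}\right)^{2} = \left(1 + 0\right)^{2} = 1^{2} = 1$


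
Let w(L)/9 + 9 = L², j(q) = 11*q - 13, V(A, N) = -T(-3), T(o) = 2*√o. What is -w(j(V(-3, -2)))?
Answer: 11628 - 5148*I*√3 ≈ 11628.0 - 8916.6*I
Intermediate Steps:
V(A, N) = -2*I*√3 (V(A, N) = -2*√(-3) = -2*I*√3)
j(q) = -13 + 11*q
w(L) = -81 + 9*L²
-w(j(V(-3, -2))) = -(-81 + 9*(-13 + 11*(-2*I*√3))²) = -(-81 + 9*(-13 - 22*I*√3)²) = 81 - 9*(-13 - 22*I*√3)²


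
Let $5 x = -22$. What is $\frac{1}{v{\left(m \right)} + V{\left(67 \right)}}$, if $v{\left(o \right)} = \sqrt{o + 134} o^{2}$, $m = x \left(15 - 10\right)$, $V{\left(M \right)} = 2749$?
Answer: $- \frac{2749}{18679671} + \frac{1936 \sqrt{7}}{18679671} \approx 0.00012705$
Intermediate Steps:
$x = - \frac{22}{5}$ ($x = \frac{1}{5} \left(-22\right) = - \frac{22}{5} \approx -4.4$)
$m = -22$ ($m = - \frac{22 \left(15 - 10\right)}{5} = \left(- \frac{22}{5}\right) 5 = -22$)
$v{\left(o \right)} = o^{2} \sqrt{134 + o}$ ($v{\left(o \right)} = \sqrt{134 + o} o^{2} = o^{2} \sqrt{134 + o}$)
$\frac{1}{v{\left(m \right)} + V{\left(67 \right)}} = \frac{1}{\left(-22\right)^{2} \sqrt{134 - 22} + 2749} = \frac{1}{484 \sqrt{112} + 2749} = \frac{1}{484 \cdot 4 \sqrt{7} + 2749} = \frac{1}{1936 \sqrt{7} + 2749} = \frac{1}{2749 + 1936 \sqrt{7}}$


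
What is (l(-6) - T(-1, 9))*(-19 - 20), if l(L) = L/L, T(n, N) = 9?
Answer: 312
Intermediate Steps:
l(L) = 1
(l(-6) - T(-1, 9))*(-19 - 20) = (1 - 1*9)*(-19 - 20) = (1 - 9)*(-39) = -8*(-39) = 312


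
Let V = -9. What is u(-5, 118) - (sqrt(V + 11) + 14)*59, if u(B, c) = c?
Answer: -708 - 59*sqrt(2) ≈ -791.44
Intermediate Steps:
u(-5, 118) - (sqrt(V + 11) + 14)*59 = 118 - (sqrt(-9 + 11) + 14)*59 = 118 - (sqrt(2) + 14)*59 = 118 - (14 + sqrt(2))*59 = 118 - (826 + 59*sqrt(2)) = 118 + (-826 - 59*sqrt(2)) = -708 - 59*sqrt(2)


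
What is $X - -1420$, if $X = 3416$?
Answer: $4836$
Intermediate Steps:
$X - -1420 = 3416 - -1420 = 3416 + 1420 = 4836$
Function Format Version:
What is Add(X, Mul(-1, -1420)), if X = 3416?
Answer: 4836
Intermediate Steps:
Add(X, Mul(-1, -1420)) = Add(3416, Mul(-1, -1420)) = Add(3416, 1420) = 4836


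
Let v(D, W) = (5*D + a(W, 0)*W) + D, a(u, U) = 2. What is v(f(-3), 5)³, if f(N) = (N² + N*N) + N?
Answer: 1000000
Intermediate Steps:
f(N) = N + 2*N² (f(N) = (N² + N²) + N = 2*N² + N = N + 2*N²)
v(D, W) = 2*W + 6*D (v(D, W) = (5*D + 2*W) + D = (2*W + 5*D) + D = 2*W + 6*D)
v(f(-3), 5)³ = (2*5 + 6*(-3*(1 + 2*(-3))))³ = (10 + 6*(-3*(1 - 6)))³ = (10 + 6*(-3*(-5)))³ = (10 + 6*15)³ = (10 + 90)³ = 100³ = 1000000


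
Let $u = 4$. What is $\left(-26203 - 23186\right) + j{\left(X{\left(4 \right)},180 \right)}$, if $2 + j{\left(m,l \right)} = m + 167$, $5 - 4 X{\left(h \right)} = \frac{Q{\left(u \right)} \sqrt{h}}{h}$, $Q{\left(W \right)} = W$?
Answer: $- \frac{196893}{4} \approx -49223.0$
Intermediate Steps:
$X{\left(h \right)} = \frac{5}{4} - \frac{1}{\sqrt{h}}$ ($X{\left(h \right)} = \frac{5}{4} - \frac{4 \sqrt{h} \frac{1}{h}}{4} = \frac{5}{4} - \frac{4 \frac{1}{\sqrt{h}}}{4} = \frac{5}{4} - \frac{1}{\sqrt{h}}$)
$j{\left(m,l \right)} = 165 + m$ ($j{\left(m,l \right)} = -2 + \left(m + 167\right) = -2 + \left(167 + m\right) = 165 + m$)
$\left(-26203 - 23186\right) + j{\left(X{\left(4 \right)},180 \right)} = \left(-26203 - 23186\right) + \left(165 + \left(\frac{5}{4} - \frac{1}{\sqrt{4}}\right)\right) = -49389 + \left(165 + \left(\frac{5}{4} - \frac{1}{2}\right)\right) = -49389 + \left(165 + \frac{3}{4}\right) = -49389 + \frac{663}{4} = - \frac{196893}{4}$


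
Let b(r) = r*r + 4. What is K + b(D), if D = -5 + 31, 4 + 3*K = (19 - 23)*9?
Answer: 2000/3 ≈ 666.67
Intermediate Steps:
K = -40/3 (K = -4/3 + ((19 - 23)*9)/3 = -4/3 + (-4*9)/3 = -4/3 + (1/3)*(-36) = -4/3 - 12 = -40/3 ≈ -13.333)
D = 26
b(r) = 4 + r**2 (b(r) = r**2 + 4 = 4 + r**2)
K + b(D) = -40/3 + (4 + 26**2) = -40/3 + (4 + 676) = -40/3 + 680 = 2000/3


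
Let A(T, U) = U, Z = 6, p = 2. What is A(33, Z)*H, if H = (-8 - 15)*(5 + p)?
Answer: -966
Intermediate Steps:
H = -161 (H = (-8 - 15)*(5 + 2) = -23*7 = -161)
A(33, Z)*H = 6*(-161) = -966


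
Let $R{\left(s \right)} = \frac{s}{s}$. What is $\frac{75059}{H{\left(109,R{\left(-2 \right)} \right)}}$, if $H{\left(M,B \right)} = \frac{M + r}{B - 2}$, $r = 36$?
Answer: $- \frac{75059}{145} \approx -517.65$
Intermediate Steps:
$R{\left(s \right)} = 1$
$H{\left(M,B \right)} = \frac{36 + M}{-2 + B}$ ($H{\left(M,B \right)} = \frac{M + 36}{B - 2} = \frac{36 + M}{-2 + B}$)
$\frac{75059}{H{\left(109,R{\left(-2 \right)} \right)}} = \frac{75059}{\frac{1}{-2 + 1} \left(36 + 109\right)} = \frac{75059}{\frac{1}{-1} \cdot 145} = \frac{75059}{\left(-1\right) 145} = \frac{75059}{-145} = 75059 \left(- \frac{1}{145}\right) = - \frac{75059}{145}$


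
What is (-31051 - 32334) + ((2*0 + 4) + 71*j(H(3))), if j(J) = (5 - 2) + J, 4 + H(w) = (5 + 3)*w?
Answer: -61748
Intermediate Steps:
H(w) = -4 + 8*w (H(w) = -4 + (5 + 3)*w = -4 + 8*w)
j(J) = 3 + J
(-31051 - 32334) + ((2*0 + 4) + 71*j(H(3))) = (-31051 - 32334) + ((2*0 + 4) + 71*(3 + (-4 + 8*3))) = -63385 + ((0 + 4) + 71*(3 + (-4 + 24))) = -63385 + (4 + 71*(3 + 20)) = -63385 + (4 + 71*23) = -63385 + (4 + 1633) = -63385 + 1637 = -61748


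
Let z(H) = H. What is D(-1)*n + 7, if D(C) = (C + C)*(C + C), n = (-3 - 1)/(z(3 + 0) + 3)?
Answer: 13/3 ≈ 4.3333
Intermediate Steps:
n = -2/3 (n = (-3 - 1)/((3 + 0) + 3) = -4/(3 + 3) = -4/6 = -4*1/6 = -2/3 ≈ -0.66667)
D(C) = 4*C**2 (D(C) = (2*C)*(2*C) = 4*C**2)
D(-1)*n + 7 = (4*(-1)**2)*(-2/3) + 7 = (4*1)*(-2/3) + 7 = 4*(-2/3) + 7 = -8/3 + 7 = 13/3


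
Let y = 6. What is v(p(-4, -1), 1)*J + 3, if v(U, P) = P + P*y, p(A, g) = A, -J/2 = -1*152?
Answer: 2131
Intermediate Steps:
J = 304 (J = -(-2)*152 = -2*(-152) = 304)
v(U, P) = 7*P (v(U, P) = P + P*6 = P + 6*P = 7*P)
v(p(-4, -1), 1)*J + 3 = (7*1)*304 + 3 = 7*304 + 3 = 2128 + 3 = 2131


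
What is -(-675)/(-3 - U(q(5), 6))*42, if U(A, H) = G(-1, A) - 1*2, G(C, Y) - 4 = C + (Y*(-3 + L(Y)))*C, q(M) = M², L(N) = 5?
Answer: 14175/23 ≈ 616.30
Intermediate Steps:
G(C, Y) = 4 + C + 2*C*Y (G(C, Y) = 4 + (C + (Y*(-3 + 5))*C) = 4 + (C + (Y*2)*C) = 4 + (C + (2*Y)*C) = 4 + (C + 2*C*Y) = 4 + C + 2*C*Y)
U(A, H) = 1 - 2*A (U(A, H) = (4 - 1 + 2*(-1)*A) - 1*2 = (4 - 1 - 2*A) - 2 = (3 - 2*A) - 2 = 1 - 2*A)
-(-675)/(-3 - U(q(5), 6))*42 = -(-675)/(-3 - (1 - 2*5²))*42 = -(-675)/(-3 - (1 - 2*25))*42 = -(-675)/(-3 - (1 - 50))*42 = -(-675)/(-3 - 1*(-49))*42 = -(-675)/(-3 + 49)*42 = -(-675)/46*42 = -15*(-45/46)*42 = (675/46)*42 = 14175/23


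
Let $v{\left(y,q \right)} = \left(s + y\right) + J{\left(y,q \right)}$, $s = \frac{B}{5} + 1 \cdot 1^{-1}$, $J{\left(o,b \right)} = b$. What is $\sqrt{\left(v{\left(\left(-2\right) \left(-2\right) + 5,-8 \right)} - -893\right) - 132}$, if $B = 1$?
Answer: $\frac{6 \sqrt{530}}{5} \approx 27.626$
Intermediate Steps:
$s = \frac{6}{5}$ ($s = 1 \cdot \frac{1}{5} + 1 \cdot 1^{-1} = 1 \cdot \frac{1}{5} + 1 \cdot 1 = \frac{1}{5} + 1 = \frac{6}{5} \approx 1.2$)
$v{\left(y,q \right)} = \frac{6}{5} + q + y$ ($v{\left(y,q \right)} = \left(\frac{6}{5} + y\right) + q = \frac{6}{5} + q + y$)
$\sqrt{\left(v{\left(\left(-2\right) \left(-2\right) + 5,-8 \right)} - -893\right) - 132} = \sqrt{\left(\left(\frac{6}{5} - 8 + \left(\left(-2\right) \left(-2\right) + 5\right)\right) - -893\right) - 132} = \sqrt{\left(\left(\frac{6}{5} - 8 + \left(4 + 5\right)\right) + 893\right) - 132} = \sqrt{\left(\left(\frac{6}{5} - 8 + 9\right) + 893\right) - 132} = \sqrt{\left(\frac{11}{5} + 893\right) - 132} = \sqrt{\frac{4476}{5} - 132} = \sqrt{\frac{3816}{5}} = \frac{6 \sqrt{530}}{5}$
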